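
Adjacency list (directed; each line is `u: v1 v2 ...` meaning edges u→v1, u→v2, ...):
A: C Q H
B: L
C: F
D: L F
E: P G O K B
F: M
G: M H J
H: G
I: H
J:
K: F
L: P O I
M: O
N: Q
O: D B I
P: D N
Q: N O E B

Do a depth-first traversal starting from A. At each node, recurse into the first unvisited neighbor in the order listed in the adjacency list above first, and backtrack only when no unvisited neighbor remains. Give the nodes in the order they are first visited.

A, C, F, M, O, D, L, P, N, Q, E, G, H, J, K, B, I

Visit A
A → C
C → F
F → M
M → O
O → D
D → L
L → P
P → N
N → Q
Q → E
E → G
G → H
G → J
E → K
E → B
L → I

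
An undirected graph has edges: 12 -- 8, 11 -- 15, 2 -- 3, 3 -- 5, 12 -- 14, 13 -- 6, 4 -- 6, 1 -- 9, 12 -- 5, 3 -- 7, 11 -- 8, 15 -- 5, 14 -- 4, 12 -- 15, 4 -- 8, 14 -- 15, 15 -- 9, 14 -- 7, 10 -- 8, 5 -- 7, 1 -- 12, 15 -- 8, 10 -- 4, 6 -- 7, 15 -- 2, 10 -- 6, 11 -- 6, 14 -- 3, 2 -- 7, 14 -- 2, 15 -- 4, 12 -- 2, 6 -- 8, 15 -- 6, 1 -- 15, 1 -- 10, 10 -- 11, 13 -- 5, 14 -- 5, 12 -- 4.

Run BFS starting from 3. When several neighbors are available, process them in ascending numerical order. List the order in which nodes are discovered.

3 -> 2 -> 5 -> 7 -> 14 -> 12 -> 15 -> 13 -> 6 -> 4 -> 1 -> 8 -> 9 -> 11 -> 10

Visit 3; enqueue 2, 5, 7, 14 → queue [2, 5, 7, 14]
Visit 2; enqueue 12, 15 → queue [5, 7, 14, 12, 15]
Visit 5; enqueue 13 → queue [7, 14, 12, 15, 13]
Visit 7; enqueue 6 → queue [14, 12, 15, 13, 6]
Visit 14; enqueue 4 → queue [12, 15, 13, 6, 4]
Visit 12; enqueue 1, 8 → queue [15, 13, 6, 4, 1, 8]
Visit 15; enqueue 9, 11 → queue [13, 6, 4, 1, 8, 9, 11]
Visit 13 → queue [6, 4, 1, 8, 9, 11]
Visit 6; enqueue 10 → queue [4, 1, 8, 9, 11, 10]
Visit 4 → queue [1, 8, 9, 11, 10]
Visit 1 → queue [8, 9, 11, 10]
Visit 8 → queue [9, 11, 10]
Visit 9 → queue [11, 10]
Visit 11 → queue [10]
Visit 10 → queue []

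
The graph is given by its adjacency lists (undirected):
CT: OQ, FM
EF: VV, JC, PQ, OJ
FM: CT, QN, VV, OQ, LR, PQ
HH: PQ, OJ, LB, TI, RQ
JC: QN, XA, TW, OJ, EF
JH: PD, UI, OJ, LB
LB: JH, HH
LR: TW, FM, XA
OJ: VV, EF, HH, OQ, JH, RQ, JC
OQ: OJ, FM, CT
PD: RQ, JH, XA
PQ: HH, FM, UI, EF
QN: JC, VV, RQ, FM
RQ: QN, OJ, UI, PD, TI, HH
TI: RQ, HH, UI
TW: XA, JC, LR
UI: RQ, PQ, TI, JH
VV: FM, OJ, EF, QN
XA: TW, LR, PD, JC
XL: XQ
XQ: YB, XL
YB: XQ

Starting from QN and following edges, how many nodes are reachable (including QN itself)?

19

BFS from QN visits: QN, JC, VV, RQ, FM, XA, TW, OJ, EF, UI, PD, TI, HH, CT, OQ, LR, PQ, JH, LB
Reachable nodes: 19 of 22 total.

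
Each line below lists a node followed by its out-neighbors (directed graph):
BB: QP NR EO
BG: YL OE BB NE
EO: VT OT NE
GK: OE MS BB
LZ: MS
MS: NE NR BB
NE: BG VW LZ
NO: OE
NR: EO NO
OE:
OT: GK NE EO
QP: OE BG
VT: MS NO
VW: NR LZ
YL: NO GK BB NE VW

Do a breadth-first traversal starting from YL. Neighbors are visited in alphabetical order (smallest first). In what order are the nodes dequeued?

Visit YL; enqueue BB, GK, NE, NO, VW → queue [BB, GK, NE, NO, VW]
Visit BB; enqueue EO, NR, QP → queue [GK, NE, NO, VW, EO, NR, QP]
Visit GK; enqueue MS, OE → queue [NE, NO, VW, EO, NR, QP, MS, OE]
Visit NE; enqueue BG, LZ → queue [NO, VW, EO, NR, QP, MS, OE, BG, LZ]
Visit NO → queue [VW, EO, NR, QP, MS, OE, BG, LZ]
Visit VW → queue [EO, NR, QP, MS, OE, BG, LZ]
Visit EO; enqueue OT, VT → queue [NR, QP, MS, OE, BG, LZ, OT, VT]
Visit NR → queue [QP, MS, OE, BG, LZ, OT, VT]
Visit QP → queue [MS, OE, BG, LZ, OT, VT]
Visit MS → queue [OE, BG, LZ, OT, VT]
Visit OE → queue [BG, LZ, OT, VT]
Visit BG → queue [LZ, OT, VT]
Visit LZ → queue [OT, VT]
Visit OT → queue [VT]
Visit VT → queue []

YL → BB → GK → NE → NO → VW → EO → NR → QP → MS → OE → BG → LZ → OT → VT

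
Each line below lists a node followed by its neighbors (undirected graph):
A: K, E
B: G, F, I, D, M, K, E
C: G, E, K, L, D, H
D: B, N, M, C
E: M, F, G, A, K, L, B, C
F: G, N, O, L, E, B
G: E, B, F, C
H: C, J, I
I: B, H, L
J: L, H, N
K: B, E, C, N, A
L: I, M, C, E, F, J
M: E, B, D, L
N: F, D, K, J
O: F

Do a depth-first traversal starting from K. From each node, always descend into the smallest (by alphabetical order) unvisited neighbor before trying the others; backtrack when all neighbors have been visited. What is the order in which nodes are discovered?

Visit K
K → A
A → E
E → B
B → D
D → C
C → G
G → F
F → L
L → I
I → H
H → J
J → N
L → M
F → O

K A E B D C G F L I H J N M O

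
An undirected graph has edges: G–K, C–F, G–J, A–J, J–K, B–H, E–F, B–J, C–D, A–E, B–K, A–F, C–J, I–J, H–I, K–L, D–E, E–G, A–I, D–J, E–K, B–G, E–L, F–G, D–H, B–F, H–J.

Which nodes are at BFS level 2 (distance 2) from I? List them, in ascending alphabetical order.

B, C, D, E, F, G, K

Level 0: I
Level 1: A, H, J
Level 2: B, C, D, E, F, G, K
Level 3: L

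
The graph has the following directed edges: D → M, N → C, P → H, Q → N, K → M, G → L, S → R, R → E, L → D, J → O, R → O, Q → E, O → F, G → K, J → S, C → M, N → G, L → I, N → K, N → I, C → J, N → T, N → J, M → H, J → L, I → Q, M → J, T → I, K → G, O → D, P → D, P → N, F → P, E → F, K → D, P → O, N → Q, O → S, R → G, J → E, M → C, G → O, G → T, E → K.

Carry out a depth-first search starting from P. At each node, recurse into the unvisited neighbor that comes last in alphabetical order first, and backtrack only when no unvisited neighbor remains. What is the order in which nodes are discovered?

Visit P
P → O
O → S
S → R
R → G
G → T
T → I
I → Q
Q → N
N → K
K → M
M → J
J → L
L → D
J → E
E → F
M → H
M → C

P → O → S → R → G → T → I → Q → N → K → M → J → L → D → E → F → H → C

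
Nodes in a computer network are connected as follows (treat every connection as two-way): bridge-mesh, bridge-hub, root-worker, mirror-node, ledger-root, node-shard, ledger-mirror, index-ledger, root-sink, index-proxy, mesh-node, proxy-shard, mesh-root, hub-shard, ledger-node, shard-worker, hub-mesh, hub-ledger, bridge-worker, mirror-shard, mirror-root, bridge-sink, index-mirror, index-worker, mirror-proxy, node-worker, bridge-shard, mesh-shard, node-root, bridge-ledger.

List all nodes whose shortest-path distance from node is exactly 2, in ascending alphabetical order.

bridge, hub, index, proxy, sink

Level 0: node
Level 1: ledger, mesh, mirror, root, shard, worker
Level 2: bridge, hub, index, proxy, sink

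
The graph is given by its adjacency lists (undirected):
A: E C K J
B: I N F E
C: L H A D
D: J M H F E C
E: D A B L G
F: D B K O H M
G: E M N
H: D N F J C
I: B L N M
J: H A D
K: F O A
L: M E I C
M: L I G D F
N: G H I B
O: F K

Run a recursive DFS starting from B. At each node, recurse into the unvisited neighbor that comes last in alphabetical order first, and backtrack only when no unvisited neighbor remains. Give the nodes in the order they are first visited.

Visit B
B → N
N → I
I → M
M → L
L → E
E → G
E → D
D → J
J → H
H → F
F → O
O → K
K → A
A → C

B → N → I → M → L → E → G → D → J → H → F → O → K → A → C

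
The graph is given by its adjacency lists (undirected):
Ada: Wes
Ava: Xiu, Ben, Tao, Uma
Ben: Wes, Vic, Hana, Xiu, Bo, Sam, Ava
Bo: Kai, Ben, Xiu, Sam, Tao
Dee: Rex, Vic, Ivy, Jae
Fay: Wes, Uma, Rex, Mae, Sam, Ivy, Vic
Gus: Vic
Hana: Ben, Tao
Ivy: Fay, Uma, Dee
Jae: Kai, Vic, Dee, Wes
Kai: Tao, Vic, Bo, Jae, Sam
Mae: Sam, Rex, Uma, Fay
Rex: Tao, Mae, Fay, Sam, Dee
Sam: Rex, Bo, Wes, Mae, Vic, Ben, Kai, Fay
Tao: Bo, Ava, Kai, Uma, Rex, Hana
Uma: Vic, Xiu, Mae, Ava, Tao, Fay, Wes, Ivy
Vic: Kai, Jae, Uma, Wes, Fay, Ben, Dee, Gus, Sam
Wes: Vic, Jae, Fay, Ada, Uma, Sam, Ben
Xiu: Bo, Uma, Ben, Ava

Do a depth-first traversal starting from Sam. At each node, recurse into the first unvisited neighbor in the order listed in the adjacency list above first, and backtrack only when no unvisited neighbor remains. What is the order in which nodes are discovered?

Sam -> Rex -> Tao -> Bo -> Kai -> Vic -> Jae -> Dee -> Ivy -> Fay -> Wes -> Ada -> Uma -> Xiu -> Ben -> Hana -> Ava -> Mae -> Gus

Visit Sam
Sam → Rex
Rex → Tao
Tao → Bo
Bo → Kai
Kai → Vic
Vic → Jae
Jae → Dee
Dee → Ivy
Ivy → Fay
Fay → Wes
Wes → Ada
Wes → Uma
Uma → Xiu
Xiu → Ben
Ben → Hana
Ben → Ava
Uma → Mae
Vic → Gus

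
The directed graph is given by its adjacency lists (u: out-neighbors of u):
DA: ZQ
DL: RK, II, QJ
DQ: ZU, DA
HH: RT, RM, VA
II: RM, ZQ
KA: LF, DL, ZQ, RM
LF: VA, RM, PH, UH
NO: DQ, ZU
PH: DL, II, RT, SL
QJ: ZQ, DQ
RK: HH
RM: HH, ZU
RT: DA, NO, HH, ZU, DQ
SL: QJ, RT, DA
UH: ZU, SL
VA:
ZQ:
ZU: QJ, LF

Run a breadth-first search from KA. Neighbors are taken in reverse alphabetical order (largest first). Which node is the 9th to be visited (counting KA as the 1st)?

Visit KA; enqueue ZQ, RM, LF, DL → queue [ZQ, RM, LF, DL]
Visit ZQ → queue [RM, LF, DL]
Visit RM; enqueue ZU, HH → queue [LF, DL, ZU, HH]
Visit LF; enqueue VA, UH, PH → queue [DL, ZU, HH, VA, UH, PH]
Visit DL; enqueue RK, QJ, II → queue [ZU, HH, VA, UH, PH, RK, QJ, II]
Visit ZU → queue [HH, VA, UH, PH, RK, QJ, II]
Visit HH; enqueue RT → queue [VA, UH, PH, RK, QJ, II, RT]
Visit VA → queue [UH, PH, RK, QJ, II, RT]
Visit UH; enqueue SL → queue [PH, RK, QJ, II, RT, SL]
Visit PH → queue [RK, QJ, II, RT, SL]
Visit RK → queue [QJ, II, RT, SL]
Visit QJ; enqueue DQ → queue [II, RT, SL, DQ]
Visit II → queue [RT, SL, DQ]
Visit RT; enqueue NO, DA → queue [SL, DQ, NO, DA]
Visit SL → queue [DQ, NO, DA]
Visit DQ → queue [NO, DA]
Visit NO → queue [DA]
Visit DA → queue []

Visit order: KA, ZQ, RM, LF, DL, ZU, HH, VA, UH, PH, RK, QJ, II, RT, SL, DQ, NO, DA

UH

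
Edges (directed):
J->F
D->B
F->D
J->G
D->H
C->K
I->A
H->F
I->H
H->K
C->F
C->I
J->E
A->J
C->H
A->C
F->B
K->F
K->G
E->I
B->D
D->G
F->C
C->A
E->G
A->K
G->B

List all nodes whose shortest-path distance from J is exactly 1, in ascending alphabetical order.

Level 0: J
Level 1: E, F, G
Level 2: B, C, D, I
Level 3: A, H, K

E, F, G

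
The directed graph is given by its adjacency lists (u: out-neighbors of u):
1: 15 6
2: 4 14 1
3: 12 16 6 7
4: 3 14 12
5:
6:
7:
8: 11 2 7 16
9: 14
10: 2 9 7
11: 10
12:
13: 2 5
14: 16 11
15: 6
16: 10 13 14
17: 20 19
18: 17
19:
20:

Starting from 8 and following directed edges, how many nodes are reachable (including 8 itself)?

BFS from 8 visits: 8, 16, 11, 7, 2, 14, 13, 10, 4, 1, 5, 9, 12, 3, 15, 6
Reachable nodes: 16 of 20 total.

16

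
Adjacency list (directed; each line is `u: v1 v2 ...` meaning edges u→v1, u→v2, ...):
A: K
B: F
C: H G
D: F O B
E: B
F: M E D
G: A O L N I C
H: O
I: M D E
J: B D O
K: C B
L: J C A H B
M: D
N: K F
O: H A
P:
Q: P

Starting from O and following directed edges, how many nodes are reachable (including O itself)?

15

BFS from O visits: O, H, A, K, C, B, G, F, L, N, I, M, E, D, J
Reachable nodes: 15 of 17 total.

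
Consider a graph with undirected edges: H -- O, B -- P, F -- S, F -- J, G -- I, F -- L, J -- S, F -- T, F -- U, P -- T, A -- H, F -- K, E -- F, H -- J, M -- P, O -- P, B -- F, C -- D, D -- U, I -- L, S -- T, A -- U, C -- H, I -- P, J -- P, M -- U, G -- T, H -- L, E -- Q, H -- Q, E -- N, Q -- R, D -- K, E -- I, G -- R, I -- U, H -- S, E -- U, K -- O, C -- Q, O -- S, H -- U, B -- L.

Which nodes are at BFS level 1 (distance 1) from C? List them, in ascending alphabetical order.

D, H, Q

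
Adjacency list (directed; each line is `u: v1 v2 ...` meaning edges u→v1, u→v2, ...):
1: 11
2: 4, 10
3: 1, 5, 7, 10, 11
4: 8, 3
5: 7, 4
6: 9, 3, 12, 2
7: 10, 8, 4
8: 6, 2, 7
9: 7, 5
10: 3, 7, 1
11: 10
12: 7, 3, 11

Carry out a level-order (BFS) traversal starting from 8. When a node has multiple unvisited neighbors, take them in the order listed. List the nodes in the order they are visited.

Visit 8; enqueue 6, 2, 7 → queue [6, 2, 7]
Visit 6; enqueue 9, 3, 12 → queue [2, 7, 9, 3, 12]
Visit 2; enqueue 4, 10 → queue [7, 9, 3, 12, 4, 10]
Visit 7 → queue [9, 3, 12, 4, 10]
Visit 9; enqueue 5 → queue [3, 12, 4, 10, 5]
Visit 3; enqueue 1, 11 → queue [12, 4, 10, 5, 1, 11]
Visit 12 → queue [4, 10, 5, 1, 11]
Visit 4 → queue [10, 5, 1, 11]
Visit 10 → queue [5, 1, 11]
Visit 5 → queue [1, 11]
Visit 1 → queue [11]
Visit 11 → queue []

8 -> 6 -> 2 -> 7 -> 9 -> 3 -> 12 -> 4 -> 10 -> 5 -> 1 -> 11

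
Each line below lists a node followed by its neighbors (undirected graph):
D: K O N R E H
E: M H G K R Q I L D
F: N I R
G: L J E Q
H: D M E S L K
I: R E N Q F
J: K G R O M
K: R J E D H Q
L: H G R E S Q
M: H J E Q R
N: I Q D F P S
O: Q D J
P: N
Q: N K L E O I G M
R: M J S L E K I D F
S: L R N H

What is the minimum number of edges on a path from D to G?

2

Level 0: D
Level 1: E, H, K, N, O, R
Level 2: F, G, I, J, L, M, P, Q, S
G first appears at level 2.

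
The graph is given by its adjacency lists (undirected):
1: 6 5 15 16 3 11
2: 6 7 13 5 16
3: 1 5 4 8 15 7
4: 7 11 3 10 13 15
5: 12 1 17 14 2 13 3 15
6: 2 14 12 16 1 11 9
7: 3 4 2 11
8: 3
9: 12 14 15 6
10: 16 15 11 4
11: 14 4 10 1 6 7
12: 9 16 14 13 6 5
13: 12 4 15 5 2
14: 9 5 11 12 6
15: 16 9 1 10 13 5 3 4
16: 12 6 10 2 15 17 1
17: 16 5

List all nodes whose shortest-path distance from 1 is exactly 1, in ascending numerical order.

3, 5, 6, 11, 15, 16

Level 0: 1
Level 1: 3, 5, 6, 11, 15, 16
Level 2: 2, 4, 7, 8, 9, 10, 12, 13, 14, 17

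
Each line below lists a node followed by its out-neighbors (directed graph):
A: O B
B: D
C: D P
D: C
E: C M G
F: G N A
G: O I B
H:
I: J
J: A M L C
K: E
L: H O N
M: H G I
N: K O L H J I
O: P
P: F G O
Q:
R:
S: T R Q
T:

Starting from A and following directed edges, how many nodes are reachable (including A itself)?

16

BFS from A visits: A, O, B, P, D, F, G, C, N, I, K, L, H, J, E, M
Reachable nodes: 16 of 20 total.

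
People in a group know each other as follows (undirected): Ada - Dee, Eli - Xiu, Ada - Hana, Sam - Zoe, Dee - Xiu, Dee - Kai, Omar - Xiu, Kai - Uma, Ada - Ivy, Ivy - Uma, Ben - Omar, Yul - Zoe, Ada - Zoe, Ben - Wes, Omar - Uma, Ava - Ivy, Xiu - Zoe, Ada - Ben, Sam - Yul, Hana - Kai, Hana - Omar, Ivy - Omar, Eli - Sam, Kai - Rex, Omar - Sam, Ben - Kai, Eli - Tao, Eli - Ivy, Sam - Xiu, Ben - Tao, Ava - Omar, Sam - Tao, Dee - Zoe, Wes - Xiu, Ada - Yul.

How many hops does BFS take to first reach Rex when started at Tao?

Level 0: Tao
Level 1: Ben, Eli, Sam
Level 2: Ada, Ivy, Kai, Omar, Wes, Xiu, Yul, Zoe
Level 3: Ava, Dee, Hana, Rex, Uma
Rex first appears at level 3.

3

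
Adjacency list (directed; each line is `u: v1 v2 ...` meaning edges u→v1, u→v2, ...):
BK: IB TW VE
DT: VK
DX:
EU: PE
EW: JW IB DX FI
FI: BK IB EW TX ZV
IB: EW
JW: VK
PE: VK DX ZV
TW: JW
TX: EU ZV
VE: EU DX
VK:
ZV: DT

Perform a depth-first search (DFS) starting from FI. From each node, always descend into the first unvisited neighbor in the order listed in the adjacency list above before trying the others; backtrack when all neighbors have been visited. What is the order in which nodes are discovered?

FI BK IB EW JW VK DX TW VE EU PE ZV DT TX

Visit FI
FI → BK
BK → IB
IB → EW
EW → JW
JW → VK
EW → DX
BK → TW
BK → VE
VE → EU
EU → PE
PE → ZV
ZV → DT
FI → TX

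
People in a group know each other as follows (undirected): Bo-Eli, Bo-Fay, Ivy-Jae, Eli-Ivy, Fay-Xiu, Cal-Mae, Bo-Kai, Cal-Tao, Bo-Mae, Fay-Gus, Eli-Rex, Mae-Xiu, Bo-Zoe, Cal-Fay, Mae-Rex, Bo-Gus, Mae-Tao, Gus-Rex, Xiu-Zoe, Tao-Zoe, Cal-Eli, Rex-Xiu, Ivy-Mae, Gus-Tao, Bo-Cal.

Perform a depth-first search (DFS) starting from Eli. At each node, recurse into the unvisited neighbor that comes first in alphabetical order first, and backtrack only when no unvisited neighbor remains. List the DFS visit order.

Eli, Bo, Cal, Fay, Gus, Rex, Mae, Ivy, Jae, Tao, Zoe, Xiu, Kai

Visit Eli
Eli → Bo
Bo → Cal
Cal → Fay
Fay → Gus
Gus → Rex
Rex → Mae
Mae → Ivy
Ivy → Jae
Mae → Tao
Tao → Zoe
Zoe → Xiu
Bo → Kai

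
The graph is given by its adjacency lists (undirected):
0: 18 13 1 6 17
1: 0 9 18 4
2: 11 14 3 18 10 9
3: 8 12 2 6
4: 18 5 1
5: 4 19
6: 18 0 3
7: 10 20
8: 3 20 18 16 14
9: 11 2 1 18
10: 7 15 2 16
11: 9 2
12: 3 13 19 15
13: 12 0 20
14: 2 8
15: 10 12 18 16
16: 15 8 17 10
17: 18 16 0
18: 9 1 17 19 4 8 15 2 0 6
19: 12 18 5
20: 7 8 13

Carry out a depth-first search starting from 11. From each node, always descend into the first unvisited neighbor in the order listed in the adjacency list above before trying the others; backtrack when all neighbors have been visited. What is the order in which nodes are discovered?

Visit 11
11 → 9
9 → 2
2 → 14
14 → 8
8 → 3
3 → 12
12 → 13
13 → 0
0 → 18
18 → 1
1 → 4
4 → 5
5 → 19
18 → 17
17 → 16
16 → 15
15 → 10
10 → 7
7 → 20
18 → 6

11 -> 9 -> 2 -> 14 -> 8 -> 3 -> 12 -> 13 -> 0 -> 18 -> 1 -> 4 -> 5 -> 19 -> 17 -> 16 -> 15 -> 10 -> 7 -> 20 -> 6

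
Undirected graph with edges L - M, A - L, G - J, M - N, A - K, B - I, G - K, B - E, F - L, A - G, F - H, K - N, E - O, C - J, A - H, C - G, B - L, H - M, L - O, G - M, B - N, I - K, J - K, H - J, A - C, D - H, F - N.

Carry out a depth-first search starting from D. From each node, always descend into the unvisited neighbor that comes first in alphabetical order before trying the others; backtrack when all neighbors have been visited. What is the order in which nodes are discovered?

D, H, A, C, G, J, K, I, B, E, O, L, F, N, M

Visit D
D → H
H → A
A → C
C → G
G → J
J → K
K → I
I → B
B → E
E → O
O → L
L → F
F → N
N → M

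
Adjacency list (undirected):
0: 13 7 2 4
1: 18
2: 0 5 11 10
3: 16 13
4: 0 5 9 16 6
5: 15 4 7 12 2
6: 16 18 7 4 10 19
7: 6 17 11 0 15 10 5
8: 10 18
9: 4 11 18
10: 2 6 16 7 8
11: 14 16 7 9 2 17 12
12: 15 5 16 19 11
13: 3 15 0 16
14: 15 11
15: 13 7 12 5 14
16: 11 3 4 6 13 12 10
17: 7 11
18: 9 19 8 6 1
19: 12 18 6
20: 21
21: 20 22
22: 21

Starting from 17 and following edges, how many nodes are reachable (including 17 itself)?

20

BFS from 17 visits: 17, 7, 11, 0, 5, 6, 10, 15, 2, 9, 12, 14, 16, 4, 13, 18, 19, 8, 3, 1
Reachable nodes: 20 of 23 total.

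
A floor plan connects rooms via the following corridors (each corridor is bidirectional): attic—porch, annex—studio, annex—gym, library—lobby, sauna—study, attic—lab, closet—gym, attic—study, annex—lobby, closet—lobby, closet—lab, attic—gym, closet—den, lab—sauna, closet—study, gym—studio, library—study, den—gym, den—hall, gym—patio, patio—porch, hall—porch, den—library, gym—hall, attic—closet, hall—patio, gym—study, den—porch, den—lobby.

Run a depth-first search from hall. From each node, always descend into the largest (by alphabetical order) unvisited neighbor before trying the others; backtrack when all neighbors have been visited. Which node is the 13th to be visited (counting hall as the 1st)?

Visit hall
hall → porch
porch → patio
patio → gym
gym → study
study → sauna
sauna → lab
lab → closet
closet → lobby
lobby → library
library → den
lobby → annex
annex → studio
closet → attic

Visit order: hall, porch, patio, gym, study, sauna, lab, closet, lobby, library, den, annex, studio, attic

studio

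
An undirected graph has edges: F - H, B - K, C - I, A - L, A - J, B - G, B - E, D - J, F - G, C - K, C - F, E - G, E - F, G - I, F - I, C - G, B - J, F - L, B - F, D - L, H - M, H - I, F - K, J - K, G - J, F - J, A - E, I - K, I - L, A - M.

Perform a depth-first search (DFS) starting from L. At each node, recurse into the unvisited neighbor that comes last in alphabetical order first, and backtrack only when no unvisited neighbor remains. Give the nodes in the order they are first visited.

Visit L
L → I
I → K
K → J
J → G
G → F
F → H
H → M
M → A
A → E
E → B
F → C
J → D

L -> I -> K -> J -> G -> F -> H -> M -> A -> E -> B -> C -> D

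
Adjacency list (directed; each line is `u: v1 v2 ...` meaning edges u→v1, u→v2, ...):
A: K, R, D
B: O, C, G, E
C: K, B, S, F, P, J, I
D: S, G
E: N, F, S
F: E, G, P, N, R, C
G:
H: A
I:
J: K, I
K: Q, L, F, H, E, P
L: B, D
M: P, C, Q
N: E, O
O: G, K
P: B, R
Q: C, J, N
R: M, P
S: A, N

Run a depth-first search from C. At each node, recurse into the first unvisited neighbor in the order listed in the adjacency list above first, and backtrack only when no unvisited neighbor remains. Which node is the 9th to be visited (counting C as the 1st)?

G

Visit C
C → K
K → Q
Q → J
J → I
Q → N
N → E
E → F
F → G
F → P
P → B
B → O
P → R
R → M
E → S
S → A
A → D
K → L
K → H

Visit order: C, K, Q, J, I, N, E, F, G, P, B, O, R, M, S, A, D, L, H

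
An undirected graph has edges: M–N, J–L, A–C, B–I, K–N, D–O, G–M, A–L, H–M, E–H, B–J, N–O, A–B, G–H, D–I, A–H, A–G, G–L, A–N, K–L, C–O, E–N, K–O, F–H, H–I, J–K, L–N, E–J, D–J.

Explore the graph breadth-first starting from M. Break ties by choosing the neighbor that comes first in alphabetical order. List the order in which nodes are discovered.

M G H N A L E F I K O B C J D

Visit M; enqueue G, H, N → queue [G, H, N]
Visit G; enqueue A, L → queue [H, N, A, L]
Visit H; enqueue E, F, I → queue [N, A, L, E, F, I]
Visit N; enqueue K, O → queue [A, L, E, F, I, K, O]
Visit A; enqueue B, C → queue [L, E, F, I, K, O, B, C]
Visit L; enqueue J → queue [E, F, I, K, O, B, C, J]
Visit E → queue [F, I, K, O, B, C, J]
Visit F → queue [I, K, O, B, C, J]
Visit I; enqueue D → queue [K, O, B, C, J, D]
Visit K → queue [O, B, C, J, D]
Visit O → queue [B, C, J, D]
Visit B → queue [C, J, D]
Visit C → queue [J, D]
Visit J → queue [D]
Visit D → queue []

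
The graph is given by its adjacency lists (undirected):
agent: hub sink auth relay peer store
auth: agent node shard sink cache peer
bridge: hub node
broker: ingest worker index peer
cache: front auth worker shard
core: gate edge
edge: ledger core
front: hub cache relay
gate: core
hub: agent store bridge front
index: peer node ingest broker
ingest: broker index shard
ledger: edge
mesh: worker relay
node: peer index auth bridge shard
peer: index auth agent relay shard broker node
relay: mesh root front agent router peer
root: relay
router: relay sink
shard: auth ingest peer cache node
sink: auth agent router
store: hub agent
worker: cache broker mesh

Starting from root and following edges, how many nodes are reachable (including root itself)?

BFS from root visits: root, relay, mesh, front, agent, router, peer, worker, hub, cache, sink, auth, store, index, shard, broker, node, bridge, ingest
Reachable nodes: 19 of 23 total.

19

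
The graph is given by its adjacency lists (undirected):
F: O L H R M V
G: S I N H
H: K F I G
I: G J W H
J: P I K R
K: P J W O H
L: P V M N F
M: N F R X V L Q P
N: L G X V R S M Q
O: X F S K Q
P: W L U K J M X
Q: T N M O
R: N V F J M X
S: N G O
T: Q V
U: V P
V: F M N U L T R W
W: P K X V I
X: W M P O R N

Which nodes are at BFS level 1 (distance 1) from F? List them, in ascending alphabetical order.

H, L, M, O, R, V

Level 0: F
Level 1: H, L, M, O, R, V
Level 2: G, I, J, K, N, P, Q, S, T, U, W, X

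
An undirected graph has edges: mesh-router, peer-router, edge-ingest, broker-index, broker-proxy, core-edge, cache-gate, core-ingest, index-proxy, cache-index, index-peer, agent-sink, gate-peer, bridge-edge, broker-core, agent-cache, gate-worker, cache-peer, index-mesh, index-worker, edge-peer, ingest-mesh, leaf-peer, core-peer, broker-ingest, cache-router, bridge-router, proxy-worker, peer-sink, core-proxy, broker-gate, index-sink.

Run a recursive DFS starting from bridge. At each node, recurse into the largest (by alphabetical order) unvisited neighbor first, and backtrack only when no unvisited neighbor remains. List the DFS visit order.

bridge, router, peer, sink, index, worker, proxy, core, ingest, mesh, edge, broker, gate, cache, agent, leaf

Visit bridge
bridge → router
router → peer
peer → sink
sink → index
index → worker
worker → proxy
proxy → core
core → ingest
ingest → mesh
ingest → edge
ingest → broker
broker → gate
gate → cache
cache → agent
peer → leaf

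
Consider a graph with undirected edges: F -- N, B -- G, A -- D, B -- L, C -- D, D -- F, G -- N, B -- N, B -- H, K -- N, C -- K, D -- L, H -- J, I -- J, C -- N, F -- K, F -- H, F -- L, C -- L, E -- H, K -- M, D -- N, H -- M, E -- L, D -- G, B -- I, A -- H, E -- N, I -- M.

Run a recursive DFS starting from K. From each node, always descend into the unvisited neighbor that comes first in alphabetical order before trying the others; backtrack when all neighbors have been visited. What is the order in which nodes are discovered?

Visit K
K → C
C → D
D → A
A → H
H → B
B → G
G → N
N → E
E → L
L → F
B → I
I → J
I → M

K → C → D → A → H → B → G → N → E → L → F → I → J → M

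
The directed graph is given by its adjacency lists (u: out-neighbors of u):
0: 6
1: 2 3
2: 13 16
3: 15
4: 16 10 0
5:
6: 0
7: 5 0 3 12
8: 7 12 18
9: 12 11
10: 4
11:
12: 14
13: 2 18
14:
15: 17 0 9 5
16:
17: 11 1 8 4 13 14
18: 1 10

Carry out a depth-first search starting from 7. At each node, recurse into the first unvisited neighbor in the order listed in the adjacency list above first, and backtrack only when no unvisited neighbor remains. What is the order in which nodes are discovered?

7, 5, 0, 6, 3, 15, 17, 11, 1, 2, 13, 18, 10, 4, 16, 8, 12, 14, 9

Visit 7
7 → 5
7 → 0
0 → 6
7 → 3
3 → 15
15 → 17
17 → 11
17 → 1
1 → 2
2 → 13
13 → 18
18 → 10
10 → 4
4 → 16
17 → 8
8 → 12
12 → 14
15 → 9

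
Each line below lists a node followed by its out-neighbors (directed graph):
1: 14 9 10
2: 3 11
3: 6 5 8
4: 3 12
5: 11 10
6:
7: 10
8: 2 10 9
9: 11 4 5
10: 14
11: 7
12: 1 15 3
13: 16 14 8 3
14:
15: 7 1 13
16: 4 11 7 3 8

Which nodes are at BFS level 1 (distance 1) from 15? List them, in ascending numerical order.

1, 7, 13

Level 0: 15
Level 1: 1, 7, 13
Level 2: 3, 8, 9, 10, 14, 16
Level 3: 2, 4, 5, 6, 11
Level 4: 12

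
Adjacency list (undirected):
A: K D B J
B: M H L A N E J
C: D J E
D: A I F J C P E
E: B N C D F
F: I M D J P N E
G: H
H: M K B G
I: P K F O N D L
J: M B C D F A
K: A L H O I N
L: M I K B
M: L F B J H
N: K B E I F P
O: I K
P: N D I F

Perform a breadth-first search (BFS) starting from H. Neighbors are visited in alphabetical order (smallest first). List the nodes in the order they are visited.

Visit H; enqueue B, G, K, M → queue [B, G, K, M]
Visit B; enqueue A, E, J, L, N → queue [G, K, M, A, E, J, L, N]
Visit G → queue [K, M, A, E, J, L, N]
Visit K; enqueue I, O → queue [M, A, E, J, L, N, I, O]
Visit M; enqueue F → queue [A, E, J, L, N, I, O, F]
Visit A; enqueue D → queue [E, J, L, N, I, O, F, D]
Visit E; enqueue C → queue [J, L, N, I, O, F, D, C]
Visit J → queue [L, N, I, O, F, D, C]
Visit L → queue [N, I, O, F, D, C]
Visit N; enqueue P → queue [I, O, F, D, C, P]
Visit I → queue [O, F, D, C, P]
Visit O → queue [F, D, C, P]
Visit F → queue [D, C, P]
Visit D → queue [C, P]
Visit C → queue [P]
Visit P → queue []

H, B, G, K, M, A, E, J, L, N, I, O, F, D, C, P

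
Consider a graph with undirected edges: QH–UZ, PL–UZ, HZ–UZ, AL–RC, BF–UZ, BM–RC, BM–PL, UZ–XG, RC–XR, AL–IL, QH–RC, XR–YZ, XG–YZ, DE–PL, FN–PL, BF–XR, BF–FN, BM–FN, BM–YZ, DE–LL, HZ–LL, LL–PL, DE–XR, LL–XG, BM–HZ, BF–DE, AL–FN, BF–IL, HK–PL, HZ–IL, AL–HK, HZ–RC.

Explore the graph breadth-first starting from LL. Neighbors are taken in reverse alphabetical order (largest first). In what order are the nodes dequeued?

LL → XG → PL → HZ → DE → YZ → UZ → HK → FN → BM → RC → IL → XR → BF → QH → AL

Visit LL; enqueue XG, PL, HZ, DE → queue [XG, PL, HZ, DE]
Visit XG; enqueue YZ, UZ → queue [PL, HZ, DE, YZ, UZ]
Visit PL; enqueue HK, FN, BM → queue [HZ, DE, YZ, UZ, HK, FN, BM]
Visit HZ; enqueue RC, IL → queue [DE, YZ, UZ, HK, FN, BM, RC, IL]
Visit DE; enqueue XR, BF → queue [YZ, UZ, HK, FN, BM, RC, IL, XR, BF]
Visit YZ → queue [UZ, HK, FN, BM, RC, IL, XR, BF]
Visit UZ; enqueue QH → queue [HK, FN, BM, RC, IL, XR, BF, QH]
Visit HK; enqueue AL → queue [FN, BM, RC, IL, XR, BF, QH, AL]
Visit FN → queue [BM, RC, IL, XR, BF, QH, AL]
Visit BM → queue [RC, IL, XR, BF, QH, AL]
Visit RC → queue [IL, XR, BF, QH, AL]
Visit IL → queue [XR, BF, QH, AL]
Visit XR → queue [BF, QH, AL]
Visit BF → queue [QH, AL]
Visit QH → queue [AL]
Visit AL → queue []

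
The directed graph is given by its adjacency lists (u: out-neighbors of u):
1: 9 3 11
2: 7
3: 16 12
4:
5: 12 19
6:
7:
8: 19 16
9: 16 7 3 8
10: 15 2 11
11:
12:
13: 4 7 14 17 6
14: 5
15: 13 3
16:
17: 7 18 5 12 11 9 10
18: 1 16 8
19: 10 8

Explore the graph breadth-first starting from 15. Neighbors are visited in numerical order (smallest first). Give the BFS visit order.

Visit 15; enqueue 3, 13 → queue [3, 13]
Visit 3; enqueue 12, 16 → queue [13, 12, 16]
Visit 13; enqueue 4, 6, 7, 14, 17 → queue [12, 16, 4, 6, 7, 14, 17]
Visit 12 → queue [16, 4, 6, 7, 14, 17]
Visit 16 → queue [4, 6, 7, 14, 17]
Visit 4 → queue [6, 7, 14, 17]
Visit 6 → queue [7, 14, 17]
Visit 7 → queue [14, 17]
Visit 14; enqueue 5 → queue [17, 5]
Visit 17; enqueue 9, 10, 11, 18 → queue [5, 9, 10, 11, 18]
Visit 5; enqueue 19 → queue [9, 10, 11, 18, 19]
Visit 9; enqueue 8 → queue [10, 11, 18, 19, 8]
Visit 10; enqueue 2 → queue [11, 18, 19, 8, 2]
Visit 11 → queue [18, 19, 8, 2]
Visit 18; enqueue 1 → queue [19, 8, 2, 1]
Visit 19 → queue [8, 2, 1]
Visit 8 → queue [2, 1]
Visit 2 → queue [1]
Visit 1 → queue []

15 → 3 → 13 → 12 → 16 → 4 → 6 → 7 → 14 → 17 → 5 → 9 → 10 → 11 → 18 → 19 → 8 → 2 → 1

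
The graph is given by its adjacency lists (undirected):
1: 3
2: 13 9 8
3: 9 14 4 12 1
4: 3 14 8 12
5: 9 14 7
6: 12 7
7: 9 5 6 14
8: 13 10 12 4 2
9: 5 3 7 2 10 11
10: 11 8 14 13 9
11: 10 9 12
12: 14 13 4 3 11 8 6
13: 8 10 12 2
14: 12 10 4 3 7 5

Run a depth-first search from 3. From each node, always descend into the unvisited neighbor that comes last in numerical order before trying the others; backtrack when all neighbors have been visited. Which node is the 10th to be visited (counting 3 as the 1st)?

5

Visit 3
3 → 14
14 → 12
12 → 13
13 → 10
10 → 11
11 → 9
9 → 7
7 → 6
7 → 5
9 → 2
2 → 8
8 → 4
3 → 1

Visit order: 3, 14, 12, 13, 10, 11, 9, 7, 6, 5, 2, 8, 4, 1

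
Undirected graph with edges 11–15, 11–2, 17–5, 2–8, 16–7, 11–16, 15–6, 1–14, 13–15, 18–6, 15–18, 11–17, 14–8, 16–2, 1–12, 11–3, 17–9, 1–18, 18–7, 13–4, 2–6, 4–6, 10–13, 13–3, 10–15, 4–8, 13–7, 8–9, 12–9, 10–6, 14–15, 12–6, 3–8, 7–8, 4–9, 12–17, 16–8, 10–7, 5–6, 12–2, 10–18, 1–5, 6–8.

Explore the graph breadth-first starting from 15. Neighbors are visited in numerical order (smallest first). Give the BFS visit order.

15 → 6 → 10 → 11 → 13 → 14 → 18 → 2 → 4 → 5 → 8 → 12 → 7 → 3 → 16 → 17 → 1 → 9

Visit 15; enqueue 6, 10, 11, 13, 14, 18 → queue [6, 10, 11, 13, 14, 18]
Visit 6; enqueue 2, 4, 5, 8, 12 → queue [10, 11, 13, 14, 18, 2, 4, 5, 8, 12]
Visit 10; enqueue 7 → queue [11, 13, 14, 18, 2, 4, 5, 8, 12, 7]
Visit 11; enqueue 3, 16, 17 → queue [13, 14, 18, 2, 4, 5, 8, 12, 7, 3, 16, 17]
Visit 13 → queue [14, 18, 2, 4, 5, 8, 12, 7, 3, 16, 17]
Visit 14; enqueue 1 → queue [18, 2, 4, 5, 8, 12, 7, 3, 16, 17, 1]
Visit 18 → queue [2, 4, 5, 8, 12, 7, 3, 16, 17, 1]
Visit 2 → queue [4, 5, 8, 12, 7, 3, 16, 17, 1]
Visit 4; enqueue 9 → queue [5, 8, 12, 7, 3, 16, 17, 1, 9]
Visit 5 → queue [8, 12, 7, 3, 16, 17, 1, 9]
Visit 8 → queue [12, 7, 3, 16, 17, 1, 9]
Visit 12 → queue [7, 3, 16, 17, 1, 9]
Visit 7 → queue [3, 16, 17, 1, 9]
Visit 3 → queue [16, 17, 1, 9]
Visit 16 → queue [17, 1, 9]
Visit 17 → queue [1, 9]
Visit 1 → queue [9]
Visit 9 → queue []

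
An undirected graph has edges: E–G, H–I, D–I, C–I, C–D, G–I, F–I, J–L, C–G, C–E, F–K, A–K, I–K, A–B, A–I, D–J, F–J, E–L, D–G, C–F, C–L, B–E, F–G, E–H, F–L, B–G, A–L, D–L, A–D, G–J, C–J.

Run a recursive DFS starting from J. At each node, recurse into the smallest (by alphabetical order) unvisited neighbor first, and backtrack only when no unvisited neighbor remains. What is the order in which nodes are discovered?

J → C → D → A → B → E → G → F → I → H → K → L

Visit J
J → C
C → D
D → A
A → B
B → E
E → G
G → F
F → I
I → H
I → K
F → L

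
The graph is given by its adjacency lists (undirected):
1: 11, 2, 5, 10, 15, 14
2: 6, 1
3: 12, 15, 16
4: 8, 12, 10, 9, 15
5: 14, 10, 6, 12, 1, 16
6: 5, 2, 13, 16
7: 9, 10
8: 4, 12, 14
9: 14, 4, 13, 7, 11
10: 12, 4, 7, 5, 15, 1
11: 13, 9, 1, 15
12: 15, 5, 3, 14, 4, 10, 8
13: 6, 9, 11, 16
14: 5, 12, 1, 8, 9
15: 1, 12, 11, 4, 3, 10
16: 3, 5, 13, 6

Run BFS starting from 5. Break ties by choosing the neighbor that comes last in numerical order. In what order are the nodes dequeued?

5 → 16 → 14 → 12 → 10 → 6 → 1 → 13 → 3 → 9 → 8 → 15 → 4 → 7 → 2 → 11

Visit 5; enqueue 16, 14, 12, 10, 6, 1 → queue [16, 14, 12, 10, 6, 1]
Visit 16; enqueue 13, 3 → queue [14, 12, 10, 6, 1, 13, 3]
Visit 14; enqueue 9, 8 → queue [12, 10, 6, 1, 13, 3, 9, 8]
Visit 12; enqueue 15, 4 → queue [10, 6, 1, 13, 3, 9, 8, 15, 4]
Visit 10; enqueue 7 → queue [6, 1, 13, 3, 9, 8, 15, 4, 7]
Visit 6; enqueue 2 → queue [1, 13, 3, 9, 8, 15, 4, 7, 2]
Visit 1; enqueue 11 → queue [13, 3, 9, 8, 15, 4, 7, 2, 11]
Visit 13 → queue [3, 9, 8, 15, 4, 7, 2, 11]
Visit 3 → queue [9, 8, 15, 4, 7, 2, 11]
Visit 9 → queue [8, 15, 4, 7, 2, 11]
Visit 8 → queue [15, 4, 7, 2, 11]
Visit 15 → queue [4, 7, 2, 11]
Visit 4 → queue [7, 2, 11]
Visit 7 → queue [2, 11]
Visit 2 → queue [11]
Visit 11 → queue []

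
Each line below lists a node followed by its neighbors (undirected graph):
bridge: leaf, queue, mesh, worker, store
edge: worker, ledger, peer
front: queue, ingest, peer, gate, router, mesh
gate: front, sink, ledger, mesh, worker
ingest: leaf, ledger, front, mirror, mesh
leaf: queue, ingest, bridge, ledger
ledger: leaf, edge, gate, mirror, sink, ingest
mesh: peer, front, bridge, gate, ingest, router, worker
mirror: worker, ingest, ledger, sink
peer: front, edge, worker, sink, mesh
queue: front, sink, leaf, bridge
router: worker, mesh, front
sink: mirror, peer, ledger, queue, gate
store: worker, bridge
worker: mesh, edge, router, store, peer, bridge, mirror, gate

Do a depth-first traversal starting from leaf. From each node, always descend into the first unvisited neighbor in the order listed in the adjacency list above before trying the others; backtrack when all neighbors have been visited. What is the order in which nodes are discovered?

Visit leaf
leaf → queue
queue → front
front → ingest
ingest → ledger
ledger → edge
edge → worker
worker → mesh
mesh → peer
peer → sink
sink → mirror
sink → gate
mesh → bridge
bridge → store
mesh → router

leaf, queue, front, ingest, ledger, edge, worker, mesh, peer, sink, mirror, gate, bridge, store, router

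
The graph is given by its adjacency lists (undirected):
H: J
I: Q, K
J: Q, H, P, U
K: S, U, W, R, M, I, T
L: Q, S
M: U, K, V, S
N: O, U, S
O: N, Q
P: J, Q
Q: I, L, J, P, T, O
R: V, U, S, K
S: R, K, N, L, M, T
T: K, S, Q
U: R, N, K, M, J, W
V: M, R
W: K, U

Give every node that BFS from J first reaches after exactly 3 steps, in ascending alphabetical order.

Level 0: J
Level 1: H, P, Q, U
Level 2: I, K, L, M, N, O, R, T, W
Level 3: S, V

S, V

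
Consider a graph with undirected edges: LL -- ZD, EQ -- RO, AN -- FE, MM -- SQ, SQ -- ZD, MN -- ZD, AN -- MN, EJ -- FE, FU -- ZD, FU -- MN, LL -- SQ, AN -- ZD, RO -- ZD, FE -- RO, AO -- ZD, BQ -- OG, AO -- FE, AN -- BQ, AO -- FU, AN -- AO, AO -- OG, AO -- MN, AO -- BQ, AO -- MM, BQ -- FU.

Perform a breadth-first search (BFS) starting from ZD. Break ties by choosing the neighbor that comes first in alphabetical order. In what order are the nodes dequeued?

ZD, AN, AO, FU, LL, MN, RO, SQ, BQ, FE, MM, OG, EQ, EJ

Visit ZD; enqueue AN, AO, FU, LL, MN, RO, SQ → queue [AN, AO, FU, LL, MN, RO, SQ]
Visit AN; enqueue BQ, FE → queue [AO, FU, LL, MN, RO, SQ, BQ, FE]
Visit AO; enqueue MM, OG → queue [FU, LL, MN, RO, SQ, BQ, FE, MM, OG]
Visit FU → queue [LL, MN, RO, SQ, BQ, FE, MM, OG]
Visit LL → queue [MN, RO, SQ, BQ, FE, MM, OG]
Visit MN → queue [RO, SQ, BQ, FE, MM, OG]
Visit RO; enqueue EQ → queue [SQ, BQ, FE, MM, OG, EQ]
Visit SQ → queue [BQ, FE, MM, OG, EQ]
Visit BQ → queue [FE, MM, OG, EQ]
Visit FE; enqueue EJ → queue [MM, OG, EQ, EJ]
Visit MM → queue [OG, EQ, EJ]
Visit OG → queue [EQ, EJ]
Visit EQ → queue [EJ]
Visit EJ → queue []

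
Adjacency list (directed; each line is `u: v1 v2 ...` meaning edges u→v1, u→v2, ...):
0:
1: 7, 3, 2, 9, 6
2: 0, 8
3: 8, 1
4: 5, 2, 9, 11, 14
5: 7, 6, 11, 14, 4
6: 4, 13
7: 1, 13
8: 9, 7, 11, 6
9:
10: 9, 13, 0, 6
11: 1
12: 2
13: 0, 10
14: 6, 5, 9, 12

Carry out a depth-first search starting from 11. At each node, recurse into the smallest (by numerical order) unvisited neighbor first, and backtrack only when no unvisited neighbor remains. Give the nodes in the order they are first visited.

Visit 11
11 → 1
1 → 2
2 → 0
2 → 8
8 → 6
6 → 4
4 → 5
5 → 7
7 → 13
13 → 10
10 → 9
5 → 14
14 → 12
1 → 3

11 -> 1 -> 2 -> 0 -> 8 -> 6 -> 4 -> 5 -> 7 -> 13 -> 10 -> 9 -> 14 -> 12 -> 3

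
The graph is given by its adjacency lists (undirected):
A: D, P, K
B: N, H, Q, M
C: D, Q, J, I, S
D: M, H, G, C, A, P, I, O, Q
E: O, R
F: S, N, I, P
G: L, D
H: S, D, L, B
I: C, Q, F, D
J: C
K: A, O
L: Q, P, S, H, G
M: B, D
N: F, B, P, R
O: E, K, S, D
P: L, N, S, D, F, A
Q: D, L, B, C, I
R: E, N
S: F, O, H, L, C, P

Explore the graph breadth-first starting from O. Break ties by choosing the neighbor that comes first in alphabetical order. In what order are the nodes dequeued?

O, D, E, K, S, A, C, G, H, I, M, P, Q, R, F, L, J, B, N

Visit O; enqueue D, E, K, S → queue [D, E, K, S]
Visit D; enqueue A, C, G, H, I, M, P, Q → queue [E, K, S, A, C, G, H, I, M, P, Q]
Visit E; enqueue R → queue [K, S, A, C, G, H, I, M, P, Q, R]
Visit K → queue [S, A, C, G, H, I, M, P, Q, R]
Visit S; enqueue F, L → queue [A, C, G, H, I, M, P, Q, R, F, L]
Visit A → queue [C, G, H, I, M, P, Q, R, F, L]
Visit C; enqueue J → queue [G, H, I, M, P, Q, R, F, L, J]
Visit G → queue [H, I, M, P, Q, R, F, L, J]
Visit H; enqueue B → queue [I, M, P, Q, R, F, L, J, B]
Visit I → queue [M, P, Q, R, F, L, J, B]
Visit M → queue [P, Q, R, F, L, J, B]
Visit P; enqueue N → queue [Q, R, F, L, J, B, N]
Visit Q → queue [R, F, L, J, B, N]
Visit R → queue [F, L, J, B, N]
Visit F → queue [L, J, B, N]
Visit L → queue [J, B, N]
Visit J → queue [B, N]
Visit B → queue [N]
Visit N → queue []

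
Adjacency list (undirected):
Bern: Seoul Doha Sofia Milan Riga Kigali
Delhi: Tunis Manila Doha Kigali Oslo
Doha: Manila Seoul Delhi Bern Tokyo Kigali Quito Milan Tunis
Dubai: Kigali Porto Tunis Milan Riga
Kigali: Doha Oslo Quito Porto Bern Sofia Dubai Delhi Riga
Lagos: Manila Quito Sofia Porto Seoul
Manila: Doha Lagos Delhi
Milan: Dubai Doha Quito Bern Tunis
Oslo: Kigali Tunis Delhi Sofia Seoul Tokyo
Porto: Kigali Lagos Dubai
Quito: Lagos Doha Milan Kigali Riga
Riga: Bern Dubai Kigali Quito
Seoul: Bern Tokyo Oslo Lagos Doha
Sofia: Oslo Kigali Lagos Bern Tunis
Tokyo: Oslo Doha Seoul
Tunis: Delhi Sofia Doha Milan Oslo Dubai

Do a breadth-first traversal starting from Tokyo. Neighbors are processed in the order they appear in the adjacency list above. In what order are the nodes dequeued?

Tokyo -> Oslo -> Doha -> Seoul -> Kigali -> Tunis -> Delhi -> Sofia -> Manila -> Bern -> Quito -> Milan -> Lagos -> Porto -> Dubai -> Riga

Visit Tokyo; enqueue Oslo, Doha, Seoul → queue [Oslo, Doha, Seoul]
Visit Oslo; enqueue Kigali, Tunis, Delhi, Sofia → queue [Doha, Seoul, Kigali, Tunis, Delhi, Sofia]
Visit Doha; enqueue Manila, Bern, Quito, Milan → queue [Seoul, Kigali, Tunis, Delhi, Sofia, Manila, Bern, Quito, Milan]
Visit Seoul; enqueue Lagos → queue [Kigali, Tunis, Delhi, Sofia, Manila, Bern, Quito, Milan, Lagos]
Visit Kigali; enqueue Porto, Dubai, Riga → queue [Tunis, Delhi, Sofia, Manila, Bern, Quito, Milan, Lagos, Porto, Dubai, Riga]
Visit Tunis → queue [Delhi, Sofia, Manila, Bern, Quito, Milan, Lagos, Porto, Dubai, Riga]
Visit Delhi → queue [Sofia, Manila, Bern, Quito, Milan, Lagos, Porto, Dubai, Riga]
Visit Sofia → queue [Manila, Bern, Quito, Milan, Lagos, Porto, Dubai, Riga]
Visit Manila → queue [Bern, Quito, Milan, Lagos, Porto, Dubai, Riga]
Visit Bern → queue [Quito, Milan, Lagos, Porto, Dubai, Riga]
Visit Quito → queue [Milan, Lagos, Porto, Dubai, Riga]
Visit Milan → queue [Lagos, Porto, Dubai, Riga]
Visit Lagos → queue [Porto, Dubai, Riga]
Visit Porto → queue [Dubai, Riga]
Visit Dubai → queue [Riga]
Visit Riga → queue []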